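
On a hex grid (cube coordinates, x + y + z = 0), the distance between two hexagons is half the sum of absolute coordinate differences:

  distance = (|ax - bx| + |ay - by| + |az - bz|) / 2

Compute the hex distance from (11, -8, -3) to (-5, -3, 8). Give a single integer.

|ax - bx| = |11 - (-5)| = 16
|ay - by| = |-8 - (-3)| = 5
|az - bz| = |-3 - 8| = 11
distance = (16 + 5 + 11) / 2 = 32 / 2 = 16

Answer: 16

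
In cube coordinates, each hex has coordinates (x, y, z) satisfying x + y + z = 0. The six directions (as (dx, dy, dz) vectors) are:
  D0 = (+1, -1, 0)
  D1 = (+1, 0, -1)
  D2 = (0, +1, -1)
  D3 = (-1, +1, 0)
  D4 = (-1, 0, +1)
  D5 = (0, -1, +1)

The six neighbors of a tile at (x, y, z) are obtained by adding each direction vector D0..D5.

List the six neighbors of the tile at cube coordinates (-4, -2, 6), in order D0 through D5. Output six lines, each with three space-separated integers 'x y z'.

Answer: -3 -3 6
-3 -2 5
-4 -1 5
-5 -1 6
-5 -2 7
-4 -3 7

Derivation:
Center: (-4, -2, 6). Add each direction:
  D0: (-4, -2, 6) + (1, -1, 0) = (-3, -3, 6)
  D1: (-4, -2, 6) + (1, 0, -1) = (-3, -2, 5)
  D2: (-4, -2, 6) + (0, 1, -1) = (-4, -1, 5)
  D3: (-4, -2, 6) + (-1, 1, 0) = (-5, -1, 6)
  D4: (-4, -2, 6) + (-1, 0, 1) = (-5, -2, 7)
  D5: (-4, -2, 6) + (0, -1, 1) = (-4, -3, 7)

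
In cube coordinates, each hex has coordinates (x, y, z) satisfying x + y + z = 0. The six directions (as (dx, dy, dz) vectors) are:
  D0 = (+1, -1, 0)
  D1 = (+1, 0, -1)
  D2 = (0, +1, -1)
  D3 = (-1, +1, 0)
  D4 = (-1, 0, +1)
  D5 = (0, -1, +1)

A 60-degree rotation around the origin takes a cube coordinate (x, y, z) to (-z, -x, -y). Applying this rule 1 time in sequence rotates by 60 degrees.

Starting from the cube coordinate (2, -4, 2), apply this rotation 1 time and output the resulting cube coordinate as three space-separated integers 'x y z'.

Answer: -2 -2 4

Derivation:
Start: (2, -4, 2)
Step 1: (2, -4, 2) -> (-(2), -(2), -(-4)) = (-2, -2, 4)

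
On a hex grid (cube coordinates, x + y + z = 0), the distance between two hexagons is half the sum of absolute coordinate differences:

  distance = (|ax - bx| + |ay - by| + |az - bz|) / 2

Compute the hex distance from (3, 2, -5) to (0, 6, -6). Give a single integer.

Answer: 4

Derivation:
|ax - bx| = |3 - 0| = 3
|ay - by| = |2 - 6| = 4
|az - bz| = |-5 - (-6)| = 1
distance = (3 + 4 + 1) / 2 = 8 / 2 = 4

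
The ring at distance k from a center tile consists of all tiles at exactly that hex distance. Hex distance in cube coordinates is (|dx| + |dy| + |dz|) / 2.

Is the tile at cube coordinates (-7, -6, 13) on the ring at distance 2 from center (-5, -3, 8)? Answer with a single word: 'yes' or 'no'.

|px - cx| = |-7 - (-5)| = 2
|py - cy| = |-6 - (-3)| = 3
|pz - cz| = |13 - 8| = 5
distance = (2+3+5)/2 = 10/2 = 5
radius = 2; distance != radius -> no

Answer: no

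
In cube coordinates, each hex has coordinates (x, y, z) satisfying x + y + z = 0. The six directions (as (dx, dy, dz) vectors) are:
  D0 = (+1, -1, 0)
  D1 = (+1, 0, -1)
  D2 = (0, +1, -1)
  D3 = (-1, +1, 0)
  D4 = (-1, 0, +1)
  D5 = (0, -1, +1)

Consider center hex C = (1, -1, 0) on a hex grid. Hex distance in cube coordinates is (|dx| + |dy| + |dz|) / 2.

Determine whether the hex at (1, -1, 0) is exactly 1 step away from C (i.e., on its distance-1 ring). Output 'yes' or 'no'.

|px - cx| = |1 - 1| = 0
|py - cy| = |-1 - (-1)| = 0
|pz - cz| = |0 - 0| = 0
distance = (0+0+0)/2 = 0/2 = 0
radius = 1; distance != radius -> no

Answer: no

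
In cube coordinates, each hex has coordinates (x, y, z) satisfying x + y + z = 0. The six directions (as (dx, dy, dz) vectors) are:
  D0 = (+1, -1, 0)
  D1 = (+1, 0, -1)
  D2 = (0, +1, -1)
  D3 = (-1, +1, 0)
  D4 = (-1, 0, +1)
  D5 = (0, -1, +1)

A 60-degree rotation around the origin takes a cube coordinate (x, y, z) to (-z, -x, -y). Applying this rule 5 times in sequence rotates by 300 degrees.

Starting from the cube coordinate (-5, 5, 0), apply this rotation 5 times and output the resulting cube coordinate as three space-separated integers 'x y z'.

Answer: -5 0 5

Derivation:
Start: (-5, 5, 0)
Step 1: (-5, 5, 0) -> (-(0), -(-5), -(5)) = (0, 5, -5)
Step 2: (0, 5, -5) -> (-(-5), -(0), -(5)) = (5, 0, -5)
Step 3: (5, 0, -5) -> (-(-5), -(5), -(0)) = (5, -5, 0)
Step 4: (5, -5, 0) -> (-(0), -(5), -(-5)) = (0, -5, 5)
Step 5: (0, -5, 5) -> (-(5), -(0), -(-5)) = (-5, 0, 5)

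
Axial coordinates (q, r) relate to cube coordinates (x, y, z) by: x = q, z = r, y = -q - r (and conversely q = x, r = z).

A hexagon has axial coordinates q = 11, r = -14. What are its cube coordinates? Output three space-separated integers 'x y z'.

Answer: 11 3 -14

Derivation:
x = q = 11
z = r = -14
y = -x - z = -(11) - (-14) = 3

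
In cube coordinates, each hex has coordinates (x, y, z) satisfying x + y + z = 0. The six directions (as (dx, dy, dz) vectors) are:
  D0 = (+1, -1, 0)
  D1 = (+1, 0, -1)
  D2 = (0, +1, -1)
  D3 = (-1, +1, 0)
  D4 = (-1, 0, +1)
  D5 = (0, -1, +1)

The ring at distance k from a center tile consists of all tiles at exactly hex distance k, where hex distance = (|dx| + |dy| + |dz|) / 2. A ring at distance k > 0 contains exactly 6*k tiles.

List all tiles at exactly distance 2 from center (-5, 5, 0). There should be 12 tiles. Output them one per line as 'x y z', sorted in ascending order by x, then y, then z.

Answer: -7 5 2
-7 6 1
-7 7 0
-6 4 2
-6 7 -1
-5 3 2
-5 7 -2
-4 3 1
-4 6 -2
-3 3 0
-3 4 -1
-3 5 -2

Derivation:
Walk ring at distance 2 from (-5, 5, 0):
Start at center + D4*2 = (-7, 5, 2)
  hex 0: (-7, 5, 2)
  hex 1: (-6, 4, 2)
  hex 2: (-5, 3, 2)
  hex 3: (-4, 3, 1)
  hex 4: (-3, 3, 0)
  hex 5: (-3, 4, -1)
  hex 6: (-3, 5, -2)
  hex 7: (-4, 6, -2)
  hex 8: (-5, 7, -2)
  hex 9: (-6, 7, -1)
  hex 10: (-7, 7, 0)
  hex 11: (-7, 6, 1)
Sorted: 12 hexes.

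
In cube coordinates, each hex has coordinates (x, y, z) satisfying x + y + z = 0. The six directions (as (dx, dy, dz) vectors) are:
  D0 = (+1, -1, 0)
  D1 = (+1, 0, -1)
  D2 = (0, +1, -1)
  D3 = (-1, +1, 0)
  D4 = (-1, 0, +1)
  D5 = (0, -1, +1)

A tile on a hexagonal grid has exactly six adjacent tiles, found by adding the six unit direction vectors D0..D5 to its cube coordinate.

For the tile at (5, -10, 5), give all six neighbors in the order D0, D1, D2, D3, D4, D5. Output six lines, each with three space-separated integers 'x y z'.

Answer: 6 -11 5
6 -10 4
5 -9 4
4 -9 5
4 -10 6
5 -11 6

Derivation:
Center: (5, -10, 5). Add each direction:
  D0: (5, -10, 5) + (1, -1, 0) = (6, -11, 5)
  D1: (5, -10, 5) + (1, 0, -1) = (6, -10, 4)
  D2: (5, -10, 5) + (0, 1, -1) = (5, -9, 4)
  D3: (5, -10, 5) + (-1, 1, 0) = (4, -9, 5)
  D4: (5, -10, 5) + (-1, 0, 1) = (4, -10, 6)
  D5: (5, -10, 5) + (0, -1, 1) = (5, -11, 6)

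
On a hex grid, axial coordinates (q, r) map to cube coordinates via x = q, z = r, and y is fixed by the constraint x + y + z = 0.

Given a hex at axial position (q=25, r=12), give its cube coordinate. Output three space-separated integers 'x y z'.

x = q = 25
z = r = 12
y = -x - z = -(25) - (12) = -37

Answer: 25 -37 12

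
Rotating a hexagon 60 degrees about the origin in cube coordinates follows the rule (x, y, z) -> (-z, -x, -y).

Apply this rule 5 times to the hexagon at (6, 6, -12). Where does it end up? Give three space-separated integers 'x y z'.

Answer: -6 12 -6

Derivation:
Start: (6, 6, -12)
Step 1: (6, 6, -12) -> (-(-12), -(6), -(6)) = (12, -6, -6)
Step 2: (12, -6, -6) -> (-(-6), -(12), -(-6)) = (6, -12, 6)
Step 3: (6, -12, 6) -> (-(6), -(6), -(-12)) = (-6, -6, 12)
Step 4: (-6, -6, 12) -> (-(12), -(-6), -(-6)) = (-12, 6, 6)
Step 5: (-12, 6, 6) -> (-(6), -(-12), -(6)) = (-6, 12, -6)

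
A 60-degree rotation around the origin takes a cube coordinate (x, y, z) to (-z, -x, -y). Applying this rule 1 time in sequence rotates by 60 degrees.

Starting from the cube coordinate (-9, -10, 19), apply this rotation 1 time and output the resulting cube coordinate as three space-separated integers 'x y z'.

Start: (-9, -10, 19)
Step 1: (-9, -10, 19) -> (-(19), -(-9), -(-10)) = (-19, 9, 10)

Answer: -19 9 10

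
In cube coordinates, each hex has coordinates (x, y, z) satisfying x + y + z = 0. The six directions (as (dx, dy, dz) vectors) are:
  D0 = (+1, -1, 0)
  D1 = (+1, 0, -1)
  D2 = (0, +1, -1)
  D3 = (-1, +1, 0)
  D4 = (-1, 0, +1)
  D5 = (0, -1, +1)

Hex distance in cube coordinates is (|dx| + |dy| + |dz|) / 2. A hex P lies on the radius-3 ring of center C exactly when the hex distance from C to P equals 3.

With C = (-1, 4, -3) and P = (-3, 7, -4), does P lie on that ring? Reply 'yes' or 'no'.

|px - cx| = |-3 - (-1)| = 2
|py - cy| = |7 - 4| = 3
|pz - cz| = |-4 - (-3)| = 1
distance = (2+3+1)/2 = 6/2 = 3
radius = 3; distance == radius -> yes

Answer: yes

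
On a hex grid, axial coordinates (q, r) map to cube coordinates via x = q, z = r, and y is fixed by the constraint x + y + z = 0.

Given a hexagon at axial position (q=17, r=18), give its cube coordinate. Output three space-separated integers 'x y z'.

Answer: 17 -35 18

Derivation:
x = q = 17
z = r = 18
y = -x - z = -(17) - (18) = -35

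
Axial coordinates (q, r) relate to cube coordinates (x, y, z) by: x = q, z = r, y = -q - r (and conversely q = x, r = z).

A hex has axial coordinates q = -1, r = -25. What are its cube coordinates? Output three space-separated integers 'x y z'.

Answer: -1 26 -25

Derivation:
x = q = -1
z = r = -25
y = -x - z = -(-1) - (-25) = 26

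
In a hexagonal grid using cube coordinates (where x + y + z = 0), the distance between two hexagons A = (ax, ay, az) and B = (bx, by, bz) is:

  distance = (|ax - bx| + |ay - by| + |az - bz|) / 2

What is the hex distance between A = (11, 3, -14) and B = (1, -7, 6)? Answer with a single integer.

Answer: 20

Derivation:
|ax - bx| = |11 - 1| = 10
|ay - by| = |3 - (-7)| = 10
|az - bz| = |-14 - 6| = 20
distance = (10 + 10 + 20) / 2 = 40 / 2 = 20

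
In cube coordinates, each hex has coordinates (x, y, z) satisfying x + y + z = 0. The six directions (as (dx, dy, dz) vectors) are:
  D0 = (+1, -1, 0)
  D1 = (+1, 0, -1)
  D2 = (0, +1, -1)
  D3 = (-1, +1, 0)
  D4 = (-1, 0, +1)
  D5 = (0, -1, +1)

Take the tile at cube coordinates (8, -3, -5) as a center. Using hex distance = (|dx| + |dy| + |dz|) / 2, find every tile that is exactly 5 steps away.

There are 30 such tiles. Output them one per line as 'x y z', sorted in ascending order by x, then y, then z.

Answer: 3 -3 0
3 -2 -1
3 -1 -2
3 0 -3
3 1 -4
3 2 -5
4 -4 0
4 2 -6
5 -5 0
5 2 -7
6 -6 0
6 2 -8
7 -7 0
7 2 -9
8 -8 0
8 2 -10
9 -8 -1
9 1 -10
10 -8 -2
10 0 -10
11 -8 -3
11 -1 -10
12 -8 -4
12 -2 -10
13 -8 -5
13 -7 -6
13 -6 -7
13 -5 -8
13 -4 -9
13 -3 -10

Derivation:
Walk ring at distance 5 from (8, -3, -5):
Start at center + D4*5 = (3, -3, 0)
  hex 0: (3, -3, 0)
  hex 1: (4, -4, 0)
  hex 2: (5, -5, 0)
  hex 3: (6, -6, 0)
  hex 4: (7, -7, 0)
  hex 5: (8, -8, 0)
  hex 6: (9, -8, -1)
  hex 7: (10, -8, -2)
  hex 8: (11, -8, -3)
  hex 9: (12, -8, -4)
  hex 10: (13, -8, -5)
  hex 11: (13, -7, -6)
  hex 12: (13, -6, -7)
  hex 13: (13, -5, -8)
  hex 14: (13, -4, -9)
  hex 15: (13, -3, -10)
  hex 16: (12, -2, -10)
  hex 17: (11, -1, -10)
  hex 18: (10, 0, -10)
  hex 19: (9, 1, -10)
  hex 20: (8, 2, -10)
  hex 21: (7, 2, -9)
  hex 22: (6, 2, -8)
  hex 23: (5, 2, -7)
  hex 24: (4, 2, -6)
  hex 25: (3, 2, -5)
  hex 26: (3, 1, -4)
  hex 27: (3, 0, -3)
  hex 28: (3, -1, -2)
  hex 29: (3, -2, -1)
Sorted: 30 hexes.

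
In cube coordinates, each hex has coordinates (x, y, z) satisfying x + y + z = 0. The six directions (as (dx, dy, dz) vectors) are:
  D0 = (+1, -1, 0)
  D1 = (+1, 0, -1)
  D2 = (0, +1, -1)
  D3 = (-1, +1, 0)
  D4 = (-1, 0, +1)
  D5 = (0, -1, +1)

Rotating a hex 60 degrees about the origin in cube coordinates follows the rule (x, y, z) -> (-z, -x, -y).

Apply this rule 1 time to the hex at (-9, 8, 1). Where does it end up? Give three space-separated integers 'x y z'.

Start: (-9, 8, 1)
Step 1: (-9, 8, 1) -> (-(1), -(-9), -(8)) = (-1, 9, -8)

Answer: -1 9 -8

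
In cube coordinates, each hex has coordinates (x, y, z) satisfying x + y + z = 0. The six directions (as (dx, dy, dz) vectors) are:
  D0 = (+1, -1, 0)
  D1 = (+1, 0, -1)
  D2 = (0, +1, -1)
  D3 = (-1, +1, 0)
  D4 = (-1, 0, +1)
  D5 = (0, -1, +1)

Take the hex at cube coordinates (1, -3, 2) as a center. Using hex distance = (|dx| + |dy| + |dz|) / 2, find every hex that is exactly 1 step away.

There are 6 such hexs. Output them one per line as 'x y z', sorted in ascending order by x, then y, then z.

Answer: 0 -3 3
0 -2 2
1 -4 3
1 -2 1
2 -4 2
2 -3 1

Derivation:
Walk ring at distance 1 from (1, -3, 2):
Start at center + D4*1 = (0, -3, 3)
  hex 0: (0, -3, 3)
  hex 1: (1, -4, 3)
  hex 2: (2, -4, 2)
  hex 3: (2, -3, 1)
  hex 4: (1, -2, 1)
  hex 5: (0, -2, 2)
Sorted: 6 hexes.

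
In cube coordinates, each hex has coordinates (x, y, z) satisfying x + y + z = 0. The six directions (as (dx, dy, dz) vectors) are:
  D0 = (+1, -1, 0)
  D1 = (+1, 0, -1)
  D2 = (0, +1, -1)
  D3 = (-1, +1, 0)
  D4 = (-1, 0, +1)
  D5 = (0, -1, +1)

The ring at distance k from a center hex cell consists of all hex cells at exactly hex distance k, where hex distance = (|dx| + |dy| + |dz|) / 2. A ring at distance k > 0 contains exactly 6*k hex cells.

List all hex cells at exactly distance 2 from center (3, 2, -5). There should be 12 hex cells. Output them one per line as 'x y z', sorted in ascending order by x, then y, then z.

Walk ring at distance 2 from (3, 2, -5):
Start at center + D4*2 = (1, 2, -3)
  hex 0: (1, 2, -3)
  hex 1: (2, 1, -3)
  hex 2: (3, 0, -3)
  hex 3: (4, 0, -4)
  hex 4: (5, 0, -5)
  hex 5: (5, 1, -6)
  hex 6: (5, 2, -7)
  hex 7: (4, 3, -7)
  hex 8: (3, 4, -7)
  hex 9: (2, 4, -6)
  hex 10: (1, 4, -5)
  hex 11: (1, 3, -4)
Sorted: 12 hexes.

Answer: 1 2 -3
1 3 -4
1 4 -5
2 1 -3
2 4 -6
3 0 -3
3 4 -7
4 0 -4
4 3 -7
5 0 -5
5 1 -6
5 2 -7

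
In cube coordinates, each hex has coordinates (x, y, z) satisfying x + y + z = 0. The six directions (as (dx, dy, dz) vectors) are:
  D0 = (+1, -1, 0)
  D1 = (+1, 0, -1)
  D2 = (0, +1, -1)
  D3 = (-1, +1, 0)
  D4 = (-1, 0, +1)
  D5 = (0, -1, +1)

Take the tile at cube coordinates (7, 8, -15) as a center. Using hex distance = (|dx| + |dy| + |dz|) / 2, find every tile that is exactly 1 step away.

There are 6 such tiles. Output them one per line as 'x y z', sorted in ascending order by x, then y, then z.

Walk ring at distance 1 from (7, 8, -15):
Start at center + D4*1 = (6, 8, -14)
  hex 0: (6, 8, -14)
  hex 1: (7, 7, -14)
  hex 2: (8, 7, -15)
  hex 3: (8, 8, -16)
  hex 4: (7, 9, -16)
  hex 5: (6, 9, -15)
Sorted: 6 hexes.

Answer: 6 8 -14
6 9 -15
7 7 -14
7 9 -16
8 7 -15
8 8 -16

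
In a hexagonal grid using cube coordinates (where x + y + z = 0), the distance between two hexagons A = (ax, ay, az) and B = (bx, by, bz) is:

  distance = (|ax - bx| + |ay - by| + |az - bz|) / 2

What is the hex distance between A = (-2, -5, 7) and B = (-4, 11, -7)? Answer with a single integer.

Answer: 16

Derivation:
|ax - bx| = |-2 - (-4)| = 2
|ay - by| = |-5 - 11| = 16
|az - bz| = |7 - (-7)| = 14
distance = (2 + 16 + 14) / 2 = 32 / 2 = 16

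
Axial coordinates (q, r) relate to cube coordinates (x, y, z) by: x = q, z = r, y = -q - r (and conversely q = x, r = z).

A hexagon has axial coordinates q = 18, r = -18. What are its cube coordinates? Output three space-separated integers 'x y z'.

Answer: 18 0 -18

Derivation:
x = q = 18
z = r = -18
y = -x - z = -(18) - (-18) = 0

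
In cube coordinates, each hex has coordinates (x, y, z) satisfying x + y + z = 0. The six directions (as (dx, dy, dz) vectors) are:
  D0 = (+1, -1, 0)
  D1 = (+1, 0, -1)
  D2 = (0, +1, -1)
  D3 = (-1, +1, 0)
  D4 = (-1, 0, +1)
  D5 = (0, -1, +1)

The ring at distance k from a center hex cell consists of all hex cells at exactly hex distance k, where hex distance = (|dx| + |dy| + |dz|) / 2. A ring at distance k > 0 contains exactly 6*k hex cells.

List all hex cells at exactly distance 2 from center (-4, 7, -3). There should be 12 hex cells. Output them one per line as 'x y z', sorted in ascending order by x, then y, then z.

Walk ring at distance 2 from (-4, 7, -3):
Start at center + D4*2 = (-6, 7, -1)
  hex 0: (-6, 7, -1)
  hex 1: (-5, 6, -1)
  hex 2: (-4, 5, -1)
  hex 3: (-3, 5, -2)
  hex 4: (-2, 5, -3)
  hex 5: (-2, 6, -4)
  hex 6: (-2, 7, -5)
  hex 7: (-3, 8, -5)
  hex 8: (-4, 9, -5)
  hex 9: (-5, 9, -4)
  hex 10: (-6, 9, -3)
  hex 11: (-6, 8, -2)
Sorted: 12 hexes.

Answer: -6 7 -1
-6 8 -2
-6 9 -3
-5 6 -1
-5 9 -4
-4 5 -1
-4 9 -5
-3 5 -2
-3 8 -5
-2 5 -3
-2 6 -4
-2 7 -5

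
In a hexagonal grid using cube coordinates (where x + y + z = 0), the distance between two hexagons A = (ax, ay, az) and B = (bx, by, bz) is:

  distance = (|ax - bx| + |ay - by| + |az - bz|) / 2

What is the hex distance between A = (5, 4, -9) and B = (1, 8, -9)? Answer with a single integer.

Answer: 4

Derivation:
|ax - bx| = |5 - 1| = 4
|ay - by| = |4 - 8| = 4
|az - bz| = |-9 - (-9)| = 0
distance = (4 + 4 + 0) / 2 = 8 / 2 = 4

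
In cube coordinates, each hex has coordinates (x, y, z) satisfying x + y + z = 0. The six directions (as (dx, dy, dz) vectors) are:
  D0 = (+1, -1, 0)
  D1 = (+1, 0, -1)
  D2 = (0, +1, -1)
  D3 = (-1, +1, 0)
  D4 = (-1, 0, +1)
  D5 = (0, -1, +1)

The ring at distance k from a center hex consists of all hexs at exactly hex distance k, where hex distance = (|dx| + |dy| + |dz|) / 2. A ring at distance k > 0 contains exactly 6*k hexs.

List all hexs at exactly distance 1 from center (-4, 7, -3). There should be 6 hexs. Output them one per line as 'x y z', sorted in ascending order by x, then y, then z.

Walk ring at distance 1 from (-4, 7, -3):
Start at center + D4*1 = (-5, 7, -2)
  hex 0: (-5, 7, -2)
  hex 1: (-4, 6, -2)
  hex 2: (-3, 6, -3)
  hex 3: (-3, 7, -4)
  hex 4: (-4, 8, -4)
  hex 5: (-5, 8, -3)
Sorted: 6 hexes.

Answer: -5 7 -2
-5 8 -3
-4 6 -2
-4 8 -4
-3 6 -3
-3 7 -4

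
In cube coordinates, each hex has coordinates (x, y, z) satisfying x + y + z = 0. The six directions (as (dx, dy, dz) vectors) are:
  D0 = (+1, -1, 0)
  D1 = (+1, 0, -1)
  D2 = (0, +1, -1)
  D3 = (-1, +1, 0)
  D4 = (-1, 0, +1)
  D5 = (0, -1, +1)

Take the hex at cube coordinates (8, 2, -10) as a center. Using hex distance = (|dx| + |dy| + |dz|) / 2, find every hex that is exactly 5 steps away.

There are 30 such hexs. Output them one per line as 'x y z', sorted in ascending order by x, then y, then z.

Answer: 3 2 -5
3 3 -6
3 4 -7
3 5 -8
3 6 -9
3 7 -10
4 1 -5
4 7 -11
5 0 -5
5 7 -12
6 -1 -5
6 7 -13
7 -2 -5
7 7 -14
8 -3 -5
8 7 -15
9 -3 -6
9 6 -15
10 -3 -7
10 5 -15
11 -3 -8
11 4 -15
12 -3 -9
12 3 -15
13 -3 -10
13 -2 -11
13 -1 -12
13 0 -13
13 1 -14
13 2 -15

Derivation:
Walk ring at distance 5 from (8, 2, -10):
Start at center + D4*5 = (3, 2, -5)
  hex 0: (3, 2, -5)
  hex 1: (4, 1, -5)
  hex 2: (5, 0, -5)
  hex 3: (6, -1, -5)
  hex 4: (7, -2, -5)
  hex 5: (8, -3, -5)
  hex 6: (9, -3, -6)
  hex 7: (10, -3, -7)
  hex 8: (11, -3, -8)
  hex 9: (12, -3, -9)
  hex 10: (13, -3, -10)
  hex 11: (13, -2, -11)
  hex 12: (13, -1, -12)
  hex 13: (13, 0, -13)
  hex 14: (13, 1, -14)
  hex 15: (13, 2, -15)
  hex 16: (12, 3, -15)
  hex 17: (11, 4, -15)
  hex 18: (10, 5, -15)
  hex 19: (9, 6, -15)
  hex 20: (8, 7, -15)
  hex 21: (7, 7, -14)
  hex 22: (6, 7, -13)
  hex 23: (5, 7, -12)
  hex 24: (4, 7, -11)
  hex 25: (3, 7, -10)
  hex 26: (3, 6, -9)
  hex 27: (3, 5, -8)
  hex 28: (3, 4, -7)
  hex 29: (3, 3, -6)
Sorted: 30 hexes.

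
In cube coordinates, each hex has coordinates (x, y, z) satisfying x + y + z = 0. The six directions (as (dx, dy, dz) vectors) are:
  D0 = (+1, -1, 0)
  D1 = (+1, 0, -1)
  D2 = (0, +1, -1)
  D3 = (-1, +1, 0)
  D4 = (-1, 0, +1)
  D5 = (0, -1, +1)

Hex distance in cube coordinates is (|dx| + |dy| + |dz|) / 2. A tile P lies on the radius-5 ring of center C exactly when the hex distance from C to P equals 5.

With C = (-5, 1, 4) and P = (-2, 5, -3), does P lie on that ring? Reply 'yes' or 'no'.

|px - cx| = |-2 - (-5)| = 3
|py - cy| = |5 - 1| = 4
|pz - cz| = |-3 - 4| = 7
distance = (3+4+7)/2 = 14/2 = 7
radius = 5; distance != radius -> no

Answer: no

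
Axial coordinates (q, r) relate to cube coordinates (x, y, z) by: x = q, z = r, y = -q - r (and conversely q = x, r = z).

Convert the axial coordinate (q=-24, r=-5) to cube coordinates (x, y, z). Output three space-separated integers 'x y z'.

x = q = -24
z = r = -5
y = -x - z = -(-24) - (-5) = 29

Answer: -24 29 -5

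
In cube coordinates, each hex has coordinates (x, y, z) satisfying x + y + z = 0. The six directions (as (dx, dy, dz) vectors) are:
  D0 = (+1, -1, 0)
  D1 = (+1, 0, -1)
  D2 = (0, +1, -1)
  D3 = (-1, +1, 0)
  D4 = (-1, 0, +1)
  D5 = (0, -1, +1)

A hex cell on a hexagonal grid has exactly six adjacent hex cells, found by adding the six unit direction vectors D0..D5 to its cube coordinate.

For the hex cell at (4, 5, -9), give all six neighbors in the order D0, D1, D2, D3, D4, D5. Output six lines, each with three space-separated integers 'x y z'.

Answer: 5 4 -9
5 5 -10
4 6 -10
3 6 -9
3 5 -8
4 4 -8

Derivation:
Center: (4, 5, -9). Add each direction:
  D0: (4, 5, -9) + (1, -1, 0) = (5, 4, -9)
  D1: (4, 5, -9) + (1, 0, -1) = (5, 5, -10)
  D2: (4, 5, -9) + (0, 1, -1) = (4, 6, -10)
  D3: (4, 5, -9) + (-1, 1, 0) = (3, 6, -9)
  D4: (4, 5, -9) + (-1, 0, 1) = (3, 5, -8)
  D5: (4, 5, -9) + (0, -1, 1) = (4, 4, -8)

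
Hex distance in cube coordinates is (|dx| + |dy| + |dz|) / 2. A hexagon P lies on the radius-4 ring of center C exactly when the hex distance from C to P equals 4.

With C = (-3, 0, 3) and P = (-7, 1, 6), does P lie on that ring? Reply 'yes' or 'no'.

Answer: yes

Derivation:
|px - cx| = |-7 - (-3)| = 4
|py - cy| = |1 - 0| = 1
|pz - cz| = |6 - 3| = 3
distance = (4+1+3)/2 = 8/2 = 4
radius = 4; distance == radius -> yes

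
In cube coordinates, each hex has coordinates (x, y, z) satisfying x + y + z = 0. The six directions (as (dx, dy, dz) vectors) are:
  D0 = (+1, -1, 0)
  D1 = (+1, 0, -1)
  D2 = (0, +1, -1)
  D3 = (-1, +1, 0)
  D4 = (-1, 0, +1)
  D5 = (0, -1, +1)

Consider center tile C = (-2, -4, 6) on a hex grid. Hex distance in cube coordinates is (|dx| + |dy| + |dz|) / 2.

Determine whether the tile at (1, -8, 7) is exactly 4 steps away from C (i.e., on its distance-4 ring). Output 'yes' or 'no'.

Answer: yes

Derivation:
|px - cx| = |1 - (-2)| = 3
|py - cy| = |-8 - (-4)| = 4
|pz - cz| = |7 - 6| = 1
distance = (3+4+1)/2 = 8/2 = 4
radius = 4; distance == radius -> yes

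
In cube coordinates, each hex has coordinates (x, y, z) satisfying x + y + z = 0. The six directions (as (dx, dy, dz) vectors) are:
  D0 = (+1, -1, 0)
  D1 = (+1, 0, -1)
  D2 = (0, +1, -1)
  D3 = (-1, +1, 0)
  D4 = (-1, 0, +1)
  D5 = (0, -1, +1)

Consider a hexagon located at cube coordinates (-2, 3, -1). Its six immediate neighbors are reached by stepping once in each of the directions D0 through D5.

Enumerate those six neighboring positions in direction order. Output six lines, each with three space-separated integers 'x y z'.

Center: (-2, 3, -1). Add each direction:
  D0: (-2, 3, -1) + (1, -1, 0) = (-1, 2, -1)
  D1: (-2, 3, -1) + (1, 0, -1) = (-1, 3, -2)
  D2: (-2, 3, -1) + (0, 1, -1) = (-2, 4, -2)
  D3: (-2, 3, -1) + (-1, 1, 0) = (-3, 4, -1)
  D4: (-2, 3, -1) + (-1, 0, 1) = (-3, 3, 0)
  D5: (-2, 3, -1) + (0, -1, 1) = (-2, 2, 0)

Answer: -1 2 -1
-1 3 -2
-2 4 -2
-3 4 -1
-3 3 0
-2 2 0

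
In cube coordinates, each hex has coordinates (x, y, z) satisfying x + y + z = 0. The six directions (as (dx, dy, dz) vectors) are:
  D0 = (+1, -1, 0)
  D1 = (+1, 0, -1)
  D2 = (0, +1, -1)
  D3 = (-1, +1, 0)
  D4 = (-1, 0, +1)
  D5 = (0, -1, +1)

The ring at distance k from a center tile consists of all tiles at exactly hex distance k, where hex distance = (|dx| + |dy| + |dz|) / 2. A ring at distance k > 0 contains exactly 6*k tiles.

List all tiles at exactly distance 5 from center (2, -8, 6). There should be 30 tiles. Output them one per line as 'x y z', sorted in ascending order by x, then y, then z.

Answer: -3 -8 11
-3 -7 10
-3 -6 9
-3 -5 8
-3 -4 7
-3 -3 6
-2 -9 11
-2 -3 5
-1 -10 11
-1 -3 4
0 -11 11
0 -3 3
1 -12 11
1 -3 2
2 -13 11
2 -3 1
3 -13 10
3 -4 1
4 -13 9
4 -5 1
5 -13 8
5 -6 1
6 -13 7
6 -7 1
7 -13 6
7 -12 5
7 -11 4
7 -10 3
7 -9 2
7 -8 1

Derivation:
Walk ring at distance 5 from (2, -8, 6):
Start at center + D4*5 = (-3, -8, 11)
  hex 0: (-3, -8, 11)
  hex 1: (-2, -9, 11)
  hex 2: (-1, -10, 11)
  hex 3: (0, -11, 11)
  hex 4: (1, -12, 11)
  hex 5: (2, -13, 11)
  hex 6: (3, -13, 10)
  hex 7: (4, -13, 9)
  hex 8: (5, -13, 8)
  hex 9: (6, -13, 7)
  hex 10: (7, -13, 6)
  hex 11: (7, -12, 5)
  hex 12: (7, -11, 4)
  hex 13: (7, -10, 3)
  hex 14: (7, -9, 2)
  hex 15: (7, -8, 1)
  hex 16: (6, -7, 1)
  hex 17: (5, -6, 1)
  hex 18: (4, -5, 1)
  hex 19: (3, -4, 1)
  hex 20: (2, -3, 1)
  hex 21: (1, -3, 2)
  hex 22: (0, -3, 3)
  hex 23: (-1, -3, 4)
  hex 24: (-2, -3, 5)
  hex 25: (-3, -3, 6)
  hex 26: (-3, -4, 7)
  hex 27: (-3, -5, 8)
  hex 28: (-3, -6, 9)
  hex 29: (-3, -7, 10)
Sorted: 30 hexes.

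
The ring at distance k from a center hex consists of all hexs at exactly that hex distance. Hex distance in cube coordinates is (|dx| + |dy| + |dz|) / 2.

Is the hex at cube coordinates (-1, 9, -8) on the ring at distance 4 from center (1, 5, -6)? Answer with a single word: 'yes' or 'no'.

Answer: yes

Derivation:
|px - cx| = |-1 - 1| = 2
|py - cy| = |9 - 5| = 4
|pz - cz| = |-8 - (-6)| = 2
distance = (2+4+2)/2 = 8/2 = 4
radius = 4; distance == radius -> yes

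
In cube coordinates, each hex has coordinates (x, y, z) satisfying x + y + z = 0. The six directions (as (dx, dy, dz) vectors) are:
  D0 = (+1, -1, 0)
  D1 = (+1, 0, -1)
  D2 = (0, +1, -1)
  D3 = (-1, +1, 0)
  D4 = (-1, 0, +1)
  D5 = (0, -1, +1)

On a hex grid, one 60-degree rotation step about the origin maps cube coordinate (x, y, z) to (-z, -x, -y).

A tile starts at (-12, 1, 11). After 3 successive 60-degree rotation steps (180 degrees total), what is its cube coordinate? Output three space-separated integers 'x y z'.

Start: (-12, 1, 11)
Step 1: (-12, 1, 11) -> (-(11), -(-12), -(1)) = (-11, 12, -1)
Step 2: (-11, 12, -1) -> (-(-1), -(-11), -(12)) = (1, 11, -12)
Step 3: (1, 11, -12) -> (-(-12), -(1), -(11)) = (12, -1, -11)

Answer: 12 -1 -11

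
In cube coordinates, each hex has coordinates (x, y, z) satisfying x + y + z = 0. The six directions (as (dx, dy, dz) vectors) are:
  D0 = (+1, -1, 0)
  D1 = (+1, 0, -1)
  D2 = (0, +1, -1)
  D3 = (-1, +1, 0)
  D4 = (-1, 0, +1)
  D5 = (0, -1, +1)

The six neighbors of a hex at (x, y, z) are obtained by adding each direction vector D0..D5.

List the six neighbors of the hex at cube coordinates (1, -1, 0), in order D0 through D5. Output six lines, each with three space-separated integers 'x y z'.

Answer: 2 -2 0
2 -1 -1
1 0 -1
0 0 0
0 -1 1
1 -2 1

Derivation:
Center: (1, -1, 0). Add each direction:
  D0: (1, -1, 0) + (1, -1, 0) = (2, -2, 0)
  D1: (1, -1, 0) + (1, 0, -1) = (2, -1, -1)
  D2: (1, -1, 0) + (0, 1, -1) = (1, 0, -1)
  D3: (1, -1, 0) + (-1, 1, 0) = (0, 0, 0)
  D4: (1, -1, 0) + (-1, 0, 1) = (0, -1, 1)
  D5: (1, -1, 0) + (0, -1, 1) = (1, -2, 1)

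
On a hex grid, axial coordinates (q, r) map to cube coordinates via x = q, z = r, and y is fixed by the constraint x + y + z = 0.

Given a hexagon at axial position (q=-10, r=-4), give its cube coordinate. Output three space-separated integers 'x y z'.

x = q = -10
z = r = -4
y = -x - z = -(-10) - (-4) = 14

Answer: -10 14 -4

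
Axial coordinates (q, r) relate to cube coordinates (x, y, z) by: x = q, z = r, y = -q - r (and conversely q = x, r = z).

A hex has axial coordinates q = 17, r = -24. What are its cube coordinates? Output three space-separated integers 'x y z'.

x = q = 17
z = r = -24
y = -x - z = -(17) - (-24) = 7

Answer: 17 7 -24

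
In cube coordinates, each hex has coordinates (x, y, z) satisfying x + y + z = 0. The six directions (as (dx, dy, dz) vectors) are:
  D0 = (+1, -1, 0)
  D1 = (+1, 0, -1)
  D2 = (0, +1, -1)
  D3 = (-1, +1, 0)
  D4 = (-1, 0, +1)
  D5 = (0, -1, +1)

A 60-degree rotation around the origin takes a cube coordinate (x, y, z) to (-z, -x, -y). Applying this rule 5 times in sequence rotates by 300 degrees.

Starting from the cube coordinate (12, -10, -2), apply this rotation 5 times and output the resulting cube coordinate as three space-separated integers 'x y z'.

Start: (12, -10, -2)
Step 1: (12, -10, -2) -> (-(-2), -(12), -(-10)) = (2, -12, 10)
Step 2: (2, -12, 10) -> (-(10), -(2), -(-12)) = (-10, -2, 12)
Step 3: (-10, -2, 12) -> (-(12), -(-10), -(-2)) = (-12, 10, 2)
Step 4: (-12, 10, 2) -> (-(2), -(-12), -(10)) = (-2, 12, -10)
Step 5: (-2, 12, -10) -> (-(-10), -(-2), -(12)) = (10, 2, -12)

Answer: 10 2 -12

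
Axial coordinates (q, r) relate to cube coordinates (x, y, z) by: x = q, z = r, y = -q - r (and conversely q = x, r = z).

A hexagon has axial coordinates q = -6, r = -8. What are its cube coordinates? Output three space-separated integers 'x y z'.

x = q = -6
z = r = -8
y = -x - z = -(-6) - (-8) = 14

Answer: -6 14 -8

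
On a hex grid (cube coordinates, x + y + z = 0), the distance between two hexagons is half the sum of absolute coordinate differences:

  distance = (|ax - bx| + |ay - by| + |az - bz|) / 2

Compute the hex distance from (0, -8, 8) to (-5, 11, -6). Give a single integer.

Answer: 19

Derivation:
|ax - bx| = |0 - (-5)| = 5
|ay - by| = |-8 - 11| = 19
|az - bz| = |8 - (-6)| = 14
distance = (5 + 19 + 14) / 2 = 38 / 2 = 19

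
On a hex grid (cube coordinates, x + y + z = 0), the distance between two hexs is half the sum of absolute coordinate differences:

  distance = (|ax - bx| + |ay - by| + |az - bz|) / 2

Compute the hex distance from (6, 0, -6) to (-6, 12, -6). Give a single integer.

|ax - bx| = |6 - (-6)| = 12
|ay - by| = |0 - 12| = 12
|az - bz| = |-6 - (-6)| = 0
distance = (12 + 12 + 0) / 2 = 24 / 2 = 12

Answer: 12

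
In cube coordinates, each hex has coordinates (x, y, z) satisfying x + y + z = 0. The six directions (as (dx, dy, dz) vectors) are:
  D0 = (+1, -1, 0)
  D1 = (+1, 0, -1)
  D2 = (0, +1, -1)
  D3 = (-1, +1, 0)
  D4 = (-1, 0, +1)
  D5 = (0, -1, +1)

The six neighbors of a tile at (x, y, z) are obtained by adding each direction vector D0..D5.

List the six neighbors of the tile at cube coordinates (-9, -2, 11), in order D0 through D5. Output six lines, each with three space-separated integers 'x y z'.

Center: (-9, -2, 11). Add each direction:
  D0: (-9, -2, 11) + (1, -1, 0) = (-8, -3, 11)
  D1: (-9, -2, 11) + (1, 0, -1) = (-8, -2, 10)
  D2: (-9, -2, 11) + (0, 1, -1) = (-9, -1, 10)
  D3: (-9, -2, 11) + (-1, 1, 0) = (-10, -1, 11)
  D4: (-9, -2, 11) + (-1, 0, 1) = (-10, -2, 12)
  D5: (-9, -2, 11) + (0, -1, 1) = (-9, -3, 12)

Answer: -8 -3 11
-8 -2 10
-9 -1 10
-10 -1 11
-10 -2 12
-9 -3 12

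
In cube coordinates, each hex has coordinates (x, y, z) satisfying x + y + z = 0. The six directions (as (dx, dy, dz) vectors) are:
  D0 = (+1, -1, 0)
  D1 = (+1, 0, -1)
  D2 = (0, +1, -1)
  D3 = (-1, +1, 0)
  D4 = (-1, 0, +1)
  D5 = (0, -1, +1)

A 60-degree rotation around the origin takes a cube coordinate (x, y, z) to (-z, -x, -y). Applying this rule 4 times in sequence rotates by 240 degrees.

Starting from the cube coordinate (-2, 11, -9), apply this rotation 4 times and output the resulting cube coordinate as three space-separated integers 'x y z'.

Answer: -9 -2 11

Derivation:
Start: (-2, 11, -9)
Step 1: (-2, 11, -9) -> (-(-9), -(-2), -(11)) = (9, 2, -11)
Step 2: (9, 2, -11) -> (-(-11), -(9), -(2)) = (11, -9, -2)
Step 3: (11, -9, -2) -> (-(-2), -(11), -(-9)) = (2, -11, 9)
Step 4: (2, -11, 9) -> (-(9), -(2), -(-11)) = (-9, -2, 11)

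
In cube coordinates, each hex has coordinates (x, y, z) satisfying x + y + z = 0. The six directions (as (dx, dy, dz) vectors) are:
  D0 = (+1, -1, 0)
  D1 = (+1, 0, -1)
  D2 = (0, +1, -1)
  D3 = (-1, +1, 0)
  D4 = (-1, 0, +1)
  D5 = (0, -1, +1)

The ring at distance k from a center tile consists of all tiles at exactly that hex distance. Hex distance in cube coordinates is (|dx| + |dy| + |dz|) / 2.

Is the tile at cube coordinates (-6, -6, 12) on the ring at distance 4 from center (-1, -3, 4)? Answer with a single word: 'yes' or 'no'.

|px - cx| = |-6 - (-1)| = 5
|py - cy| = |-6 - (-3)| = 3
|pz - cz| = |12 - 4| = 8
distance = (5+3+8)/2 = 16/2 = 8
radius = 4; distance != radius -> no

Answer: no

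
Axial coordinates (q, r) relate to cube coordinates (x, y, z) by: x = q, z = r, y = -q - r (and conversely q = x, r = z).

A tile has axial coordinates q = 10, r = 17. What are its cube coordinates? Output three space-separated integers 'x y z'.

Answer: 10 -27 17

Derivation:
x = q = 10
z = r = 17
y = -x - z = -(10) - (17) = -27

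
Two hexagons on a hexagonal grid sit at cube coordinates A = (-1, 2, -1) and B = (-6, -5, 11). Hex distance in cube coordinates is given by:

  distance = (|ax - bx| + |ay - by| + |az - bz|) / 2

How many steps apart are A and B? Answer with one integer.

Answer: 12

Derivation:
|ax - bx| = |-1 - (-6)| = 5
|ay - by| = |2 - (-5)| = 7
|az - bz| = |-1 - 11| = 12
distance = (5 + 7 + 12) / 2 = 24 / 2 = 12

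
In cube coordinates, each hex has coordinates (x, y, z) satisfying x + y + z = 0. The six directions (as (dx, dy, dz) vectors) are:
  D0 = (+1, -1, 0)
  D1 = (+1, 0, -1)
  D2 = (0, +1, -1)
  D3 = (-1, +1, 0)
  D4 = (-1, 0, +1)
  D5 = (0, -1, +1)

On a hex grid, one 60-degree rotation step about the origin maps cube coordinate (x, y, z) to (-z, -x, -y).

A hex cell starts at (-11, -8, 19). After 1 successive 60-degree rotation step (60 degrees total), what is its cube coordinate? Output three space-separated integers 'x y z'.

Answer: -19 11 8

Derivation:
Start: (-11, -8, 19)
Step 1: (-11, -8, 19) -> (-(19), -(-11), -(-8)) = (-19, 11, 8)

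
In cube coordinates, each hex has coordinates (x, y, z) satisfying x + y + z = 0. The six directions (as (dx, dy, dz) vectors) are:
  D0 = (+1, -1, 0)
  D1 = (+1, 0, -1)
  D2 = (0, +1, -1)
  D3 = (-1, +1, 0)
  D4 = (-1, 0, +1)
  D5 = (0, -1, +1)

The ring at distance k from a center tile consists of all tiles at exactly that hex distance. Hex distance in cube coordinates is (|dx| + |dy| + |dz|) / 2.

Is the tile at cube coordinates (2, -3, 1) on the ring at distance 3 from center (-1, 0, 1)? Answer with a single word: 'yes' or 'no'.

Answer: yes

Derivation:
|px - cx| = |2 - (-1)| = 3
|py - cy| = |-3 - 0| = 3
|pz - cz| = |1 - 1| = 0
distance = (3+3+0)/2 = 6/2 = 3
radius = 3; distance == radius -> yes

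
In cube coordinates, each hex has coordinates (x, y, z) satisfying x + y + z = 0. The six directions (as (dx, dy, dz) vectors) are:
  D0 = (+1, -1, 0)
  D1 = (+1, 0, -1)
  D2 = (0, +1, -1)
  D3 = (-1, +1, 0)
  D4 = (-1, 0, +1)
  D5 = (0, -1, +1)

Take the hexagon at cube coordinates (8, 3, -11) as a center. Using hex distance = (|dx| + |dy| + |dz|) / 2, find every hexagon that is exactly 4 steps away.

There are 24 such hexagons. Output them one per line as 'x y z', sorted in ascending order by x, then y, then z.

Answer: 4 3 -7
4 4 -8
4 5 -9
4 6 -10
4 7 -11
5 2 -7
5 7 -12
6 1 -7
6 7 -13
7 0 -7
7 7 -14
8 -1 -7
8 7 -15
9 -1 -8
9 6 -15
10 -1 -9
10 5 -15
11 -1 -10
11 4 -15
12 -1 -11
12 0 -12
12 1 -13
12 2 -14
12 3 -15

Derivation:
Walk ring at distance 4 from (8, 3, -11):
Start at center + D4*4 = (4, 3, -7)
  hex 0: (4, 3, -7)
  hex 1: (5, 2, -7)
  hex 2: (6, 1, -7)
  hex 3: (7, 0, -7)
  hex 4: (8, -1, -7)
  hex 5: (9, -1, -8)
  hex 6: (10, -1, -9)
  hex 7: (11, -1, -10)
  hex 8: (12, -1, -11)
  hex 9: (12, 0, -12)
  hex 10: (12, 1, -13)
  hex 11: (12, 2, -14)
  hex 12: (12, 3, -15)
  hex 13: (11, 4, -15)
  hex 14: (10, 5, -15)
  hex 15: (9, 6, -15)
  hex 16: (8, 7, -15)
  hex 17: (7, 7, -14)
  hex 18: (6, 7, -13)
  hex 19: (5, 7, -12)
  hex 20: (4, 7, -11)
  hex 21: (4, 6, -10)
  hex 22: (4, 5, -9)
  hex 23: (4, 4, -8)
Sorted: 24 hexes.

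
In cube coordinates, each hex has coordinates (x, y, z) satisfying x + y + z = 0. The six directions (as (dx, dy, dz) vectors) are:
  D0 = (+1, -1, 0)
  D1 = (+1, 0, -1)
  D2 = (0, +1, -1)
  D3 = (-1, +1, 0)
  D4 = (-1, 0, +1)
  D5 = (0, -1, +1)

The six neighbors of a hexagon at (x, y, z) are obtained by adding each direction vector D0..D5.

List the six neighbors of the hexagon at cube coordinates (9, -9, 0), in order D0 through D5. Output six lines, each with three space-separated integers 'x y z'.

Answer: 10 -10 0
10 -9 -1
9 -8 -1
8 -8 0
8 -9 1
9 -10 1

Derivation:
Center: (9, -9, 0). Add each direction:
  D0: (9, -9, 0) + (1, -1, 0) = (10, -10, 0)
  D1: (9, -9, 0) + (1, 0, -1) = (10, -9, -1)
  D2: (9, -9, 0) + (0, 1, -1) = (9, -8, -1)
  D3: (9, -9, 0) + (-1, 1, 0) = (8, -8, 0)
  D4: (9, -9, 0) + (-1, 0, 1) = (8, -9, 1)
  D5: (9, -9, 0) + (0, -1, 1) = (9, -10, 1)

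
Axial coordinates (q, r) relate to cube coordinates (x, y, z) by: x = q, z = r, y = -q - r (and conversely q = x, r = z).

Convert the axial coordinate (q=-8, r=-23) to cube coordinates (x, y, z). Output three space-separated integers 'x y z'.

Answer: -8 31 -23

Derivation:
x = q = -8
z = r = -23
y = -x - z = -(-8) - (-23) = 31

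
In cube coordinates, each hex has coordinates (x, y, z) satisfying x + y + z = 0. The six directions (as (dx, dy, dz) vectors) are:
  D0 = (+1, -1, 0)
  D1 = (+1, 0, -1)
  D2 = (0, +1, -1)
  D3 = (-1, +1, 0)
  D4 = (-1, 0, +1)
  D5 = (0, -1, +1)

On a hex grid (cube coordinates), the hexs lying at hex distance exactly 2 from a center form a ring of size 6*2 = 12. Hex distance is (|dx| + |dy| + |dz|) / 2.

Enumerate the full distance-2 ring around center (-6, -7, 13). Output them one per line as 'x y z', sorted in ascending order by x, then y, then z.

Answer: -8 -7 15
-8 -6 14
-8 -5 13
-7 -8 15
-7 -5 12
-6 -9 15
-6 -5 11
-5 -9 14
-5 -6 11
-4 -9 13
-4 -8 12
-4 -7 11

Derivation:
Walk ring at distance 2 from (-6, -7, 13):
Start at center + D4*2 = (-8, -7, 15)
  hex 0: (-8, -7, 15)
  hex 1: (-7, -8, 15)
  hex 2: (-6, -9, 15)
  hex 3: (-5, -9, 14)
  hex 4: (-4, -9, 13)
  hex 5: (-4, -8, 12)
  hex 6: (-4, -7, 11)
  hex 7: (-5, -6, 11)
  hex 8: (-6, -5, 11)
  hex 9: (-7, -5, 12)
  hex 10: (-8, -5, 13)
  hex 11: (-8, -6, 14)
Sorted: 12 hexes.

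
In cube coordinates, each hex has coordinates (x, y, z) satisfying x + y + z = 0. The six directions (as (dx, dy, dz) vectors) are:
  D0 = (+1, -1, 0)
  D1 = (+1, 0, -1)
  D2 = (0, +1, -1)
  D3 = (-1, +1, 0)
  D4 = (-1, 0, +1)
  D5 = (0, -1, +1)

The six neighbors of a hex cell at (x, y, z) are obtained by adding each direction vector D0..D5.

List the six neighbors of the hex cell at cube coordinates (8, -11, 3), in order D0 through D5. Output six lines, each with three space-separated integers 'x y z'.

Center: (8, -11, 3). Add each direction:
  D0: (8, -11, 3) + (1, -1, 0) = (9, -12, 3)
  D1: (8, -11, 3) + (1, 0, -1) = (9, -11, 2)
  D2: (8, -11, 3) + (0, 1, -1) = (8, -10, 2)
  D3: (8, -11, 3) + (-1, 1, 0) = (7, -10, 3)
  D4: (8, -11, 3) + (-1, 0, 1) = (7, -11, 4)
  D5: (8, -11, 3) + (0, -1, 1) = (8, -12, 4)

Answer: 9 -12 3
9 -11 2
8 -10 2
7 -10 3
7 -11 4
8 -12 4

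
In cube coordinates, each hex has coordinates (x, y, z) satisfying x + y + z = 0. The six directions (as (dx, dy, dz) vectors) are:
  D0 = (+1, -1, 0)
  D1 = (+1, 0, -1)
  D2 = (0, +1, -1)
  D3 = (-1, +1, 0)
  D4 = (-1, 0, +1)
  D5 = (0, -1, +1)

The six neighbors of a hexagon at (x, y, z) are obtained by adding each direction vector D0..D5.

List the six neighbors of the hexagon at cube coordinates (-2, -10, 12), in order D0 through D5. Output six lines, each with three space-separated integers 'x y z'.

Answer: -1 -11 12
-1 -10 11
-2 -9 11
-3 -9 12
-3 -10 13
-2 -11 13

Derivation:
Center: (-2, -10, 12). Add each direction:
  D0: (-2, -10, 12) + (1, -1, 0) = (-1, -11, 12)
  D1: (-2, -10, 12) + (1, 0, -1) = (-1, -10, 11)
  D2: (-2, -10, 12) + (0, 1, -1) = (-2, -9, 11)
  D3: (-2, -10, 12) + (-1, 1, 0) = (-3, -9, 12)
  D4: (-2, -10, 12) + (-1, 0, 1) = (-3, -10, 13)
  D5: (-2, -10, 12) + (0, -1, 1) = (-2, -11, 13)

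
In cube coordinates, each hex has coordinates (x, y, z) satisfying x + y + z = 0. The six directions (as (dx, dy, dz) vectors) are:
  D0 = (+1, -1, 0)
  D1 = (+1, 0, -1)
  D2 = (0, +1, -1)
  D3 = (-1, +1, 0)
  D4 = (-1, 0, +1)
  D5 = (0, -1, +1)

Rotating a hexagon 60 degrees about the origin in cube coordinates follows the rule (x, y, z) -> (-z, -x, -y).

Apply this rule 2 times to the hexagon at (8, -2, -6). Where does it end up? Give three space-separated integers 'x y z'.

Answer: -2 -6 8

Derivation:
Start: (8, -2, -6)
Step 1: (8, -2, -6) -> (-(-6), -(8), -(-2)) = (6, -8, 2)
Step 2: (6, -8, 2) -> (-(2), -(6), -(-8)) = (-2, -6, 8)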